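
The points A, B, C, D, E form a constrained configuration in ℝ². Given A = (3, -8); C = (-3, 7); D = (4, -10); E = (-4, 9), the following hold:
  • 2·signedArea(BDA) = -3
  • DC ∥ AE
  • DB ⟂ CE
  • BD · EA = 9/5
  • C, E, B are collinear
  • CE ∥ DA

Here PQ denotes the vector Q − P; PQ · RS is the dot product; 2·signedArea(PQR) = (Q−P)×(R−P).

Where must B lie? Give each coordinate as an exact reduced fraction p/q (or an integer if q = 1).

1. B_x = 26/5  [C, E, B are collinear ∩ DB ⟂ CE]
2. B_y = -47/5  [C, E, B are collinear ∩ DB ⟂ CE]
   → B = (26/5, -47/5)

B = (26/5, -47/5)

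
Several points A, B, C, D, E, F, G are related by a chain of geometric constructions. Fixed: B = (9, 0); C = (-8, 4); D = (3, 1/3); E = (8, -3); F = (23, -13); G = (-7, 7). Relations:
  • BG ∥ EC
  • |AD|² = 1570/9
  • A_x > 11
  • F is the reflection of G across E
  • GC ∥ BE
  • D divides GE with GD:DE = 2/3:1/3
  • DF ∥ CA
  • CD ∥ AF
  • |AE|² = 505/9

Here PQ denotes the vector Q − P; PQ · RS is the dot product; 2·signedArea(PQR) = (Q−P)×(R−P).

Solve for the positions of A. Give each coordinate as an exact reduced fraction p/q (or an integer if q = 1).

A = (12, -28/3)

1. A_x = 12  [CD ∥ AF ∩ DF ∥ CA]
2. A_y = -28/3  [CD ∥ AF ∩ DF ∥ CA]
   → A = (12, -28/3)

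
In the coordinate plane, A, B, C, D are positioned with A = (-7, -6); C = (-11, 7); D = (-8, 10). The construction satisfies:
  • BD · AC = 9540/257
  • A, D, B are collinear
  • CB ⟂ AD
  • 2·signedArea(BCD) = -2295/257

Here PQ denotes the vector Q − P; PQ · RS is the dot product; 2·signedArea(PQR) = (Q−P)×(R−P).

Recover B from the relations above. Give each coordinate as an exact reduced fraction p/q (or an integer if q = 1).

B = (-2011/257, 1850/257)

1. B_x = -2011/257  [A, D, B are collinear ∩ CB ⟂ AD]
2. B_y = 1850/257  [A, D, B are collinear ∩ CB ⟂ AD]
   → B = (-2011/257, 1850/257)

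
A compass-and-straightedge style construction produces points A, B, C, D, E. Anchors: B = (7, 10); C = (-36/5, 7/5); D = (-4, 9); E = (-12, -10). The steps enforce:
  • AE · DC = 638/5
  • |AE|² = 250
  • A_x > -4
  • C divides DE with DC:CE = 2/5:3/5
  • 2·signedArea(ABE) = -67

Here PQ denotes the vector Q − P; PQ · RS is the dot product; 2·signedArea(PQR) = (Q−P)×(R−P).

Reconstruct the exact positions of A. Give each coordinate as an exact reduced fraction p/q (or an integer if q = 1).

A = (-3, 3)

1. A_x = -3  [AE · DC = 638/5 ∩ 2·signedArea(ABE) = -67]
2. A_y = 3  [AE · DC = 638/5 ∩ 2·signedArea(ABE) = -67]
   → A = (-3, 3)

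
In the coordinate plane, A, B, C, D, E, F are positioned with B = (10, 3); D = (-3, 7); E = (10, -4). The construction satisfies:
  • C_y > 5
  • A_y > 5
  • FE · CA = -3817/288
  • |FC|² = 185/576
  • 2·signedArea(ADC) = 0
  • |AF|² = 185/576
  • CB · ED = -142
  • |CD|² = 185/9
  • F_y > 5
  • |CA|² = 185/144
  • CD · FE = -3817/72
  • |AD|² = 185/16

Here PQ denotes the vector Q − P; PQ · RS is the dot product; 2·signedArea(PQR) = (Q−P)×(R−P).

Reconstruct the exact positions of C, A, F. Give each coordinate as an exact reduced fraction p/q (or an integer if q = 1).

A = (1/4, 6)
C = (4/3, 17/3)
F = (19/24, 35/6)

1. C_x = 4/3  [line 13·x + -11·y + 45 = 0 ∩ |CD|² = 185/9]
2. C_y = 17/3  [line 13·x + -11·y + 45 = 0 ∩ |CD|² = 185/9]
   → C = (4/3, 17/3)
3. F_x = 19/24  [line 13/3·x + -4/3·y + 313/72 = 0 ∩ |FC|² = 185/576]
4. F_y = 35/6  [line 13/3·x + -4/3·y + 313/72 = 0 ∩ |FC|² = 185/576]
   → F = (19/24, 35/6)
5. A_x = 1/4  [2·signedArea(ADC) = 0 ∩ FE · CA = -3817/288]
6. A_y = 6  [2·signedArea(ADC) = 0 ∩ FE · CA = -3817/288]
   → A = (1/4, 6)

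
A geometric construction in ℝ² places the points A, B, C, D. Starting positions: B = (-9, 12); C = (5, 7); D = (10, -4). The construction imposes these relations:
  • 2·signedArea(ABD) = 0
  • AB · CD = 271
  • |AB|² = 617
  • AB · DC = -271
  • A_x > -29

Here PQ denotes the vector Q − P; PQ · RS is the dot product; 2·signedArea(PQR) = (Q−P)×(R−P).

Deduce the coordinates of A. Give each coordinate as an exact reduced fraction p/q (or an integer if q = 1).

1. A_x = -28  [2·signedArea(ABD) = 0 ∩ AB · CD = 271]
2. A_y = 28  [2·signedArea(ABD) = 0 ∩ AB · CD = 271]
   → A = (-28, 28)

A = (-28, 28)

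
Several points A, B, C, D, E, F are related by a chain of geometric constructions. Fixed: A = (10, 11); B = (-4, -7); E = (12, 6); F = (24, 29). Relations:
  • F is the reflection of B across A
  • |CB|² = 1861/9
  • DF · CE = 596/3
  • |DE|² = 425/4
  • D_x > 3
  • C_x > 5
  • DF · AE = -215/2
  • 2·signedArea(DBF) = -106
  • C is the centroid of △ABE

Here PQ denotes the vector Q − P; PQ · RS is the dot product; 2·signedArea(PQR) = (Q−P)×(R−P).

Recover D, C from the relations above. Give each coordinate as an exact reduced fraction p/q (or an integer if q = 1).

C = (6, 10/3)
D = (4, -1/2)

1. D_x = 4  [DF · AE = -215/2 ∩ 2·signedArea(DBF) = -106]
2. D_y = -1/2  [DF · AE = -215/2 ∩ 2·signedArea(DBF) = -106]
   → D = (4, -1/2)
3. C_x = 6  [C is the centroid of △ABE]
4. C_y = 10/3  [C is the centroid of △ABE]
   → C = (6, 10/3)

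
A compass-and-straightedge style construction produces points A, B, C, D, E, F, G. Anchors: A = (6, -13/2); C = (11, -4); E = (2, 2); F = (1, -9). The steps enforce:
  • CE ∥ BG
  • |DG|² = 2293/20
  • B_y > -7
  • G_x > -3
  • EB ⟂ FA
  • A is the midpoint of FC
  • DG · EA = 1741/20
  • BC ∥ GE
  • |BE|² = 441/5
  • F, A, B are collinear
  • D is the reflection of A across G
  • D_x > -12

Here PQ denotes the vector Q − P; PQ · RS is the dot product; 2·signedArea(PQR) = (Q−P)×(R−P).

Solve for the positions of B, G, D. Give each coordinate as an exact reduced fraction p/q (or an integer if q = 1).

1. B_x = 31/5  [F, A, B are collinear ∩ EB ⟂ FA]
2. B_y = -32/5  [F, A, B are collinear ∩ EB ⟂ FA]
   → B = (31/5, -32/5)
3. G_x = -14/5  [BC ∥ GE ∩ CE ∥ BG]
4. G_y = -2/5  [BC ∥ GE ∩ CE ∥ BG]
   → G = (-14/5, -2/5)
5. D_x = -58/5  [D is the reflection of A across G]
6. D_y = 57/10  [D is the reflection of A across G]
   → D = (-58/5, 57/10)

B = (31/5, -32/5)
D = (-58/5, 57/10)
G = (-14/5, -2/5)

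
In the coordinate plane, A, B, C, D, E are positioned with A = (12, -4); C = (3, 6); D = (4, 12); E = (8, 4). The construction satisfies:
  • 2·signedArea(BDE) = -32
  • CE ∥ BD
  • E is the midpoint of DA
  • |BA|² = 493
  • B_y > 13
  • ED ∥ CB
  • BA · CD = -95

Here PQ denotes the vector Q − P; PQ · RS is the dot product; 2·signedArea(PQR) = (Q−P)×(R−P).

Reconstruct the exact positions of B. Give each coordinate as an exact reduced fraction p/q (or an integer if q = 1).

1. B_x = -1  [CE ∥ BD ∩ ED ∥ CB]
2. B_y = 14  [CE ∥ BD ∩ ED ∥ CB]
   → B = (-1, 14)

B = (-1, 14)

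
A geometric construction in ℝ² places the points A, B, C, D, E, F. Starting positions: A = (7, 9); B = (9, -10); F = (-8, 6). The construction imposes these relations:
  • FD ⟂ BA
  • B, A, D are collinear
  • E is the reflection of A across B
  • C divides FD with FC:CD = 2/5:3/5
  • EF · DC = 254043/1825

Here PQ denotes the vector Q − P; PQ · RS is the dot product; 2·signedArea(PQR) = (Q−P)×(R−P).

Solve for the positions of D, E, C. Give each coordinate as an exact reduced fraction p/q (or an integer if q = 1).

1. D_x = 2609/365  [B, A, D are collinear ∩ FD ⟂ BA]
2. D_y = 2772/365  [B, A, D are collinear ∩ FD ⟂ BA]
   → D = (2609/365, 2772/365)
3. E_x = 11  [E is the reflection of A across B]
4. E_y = -29  [E is the reflection of A across B]
   → E = (11, -29)
5. C_x = -3542/1825  [C divides FD with FC:CD = 2/5:3/5]
6. C_y = 12114/1825  [C divides FD with FC:CD = 2/5:3/5]
   → C = (-3542/1825, 12114/1825)

C = (-3542/1825, 12114/1825)
D = (2609/365, 2772/365)
E = (11, -29)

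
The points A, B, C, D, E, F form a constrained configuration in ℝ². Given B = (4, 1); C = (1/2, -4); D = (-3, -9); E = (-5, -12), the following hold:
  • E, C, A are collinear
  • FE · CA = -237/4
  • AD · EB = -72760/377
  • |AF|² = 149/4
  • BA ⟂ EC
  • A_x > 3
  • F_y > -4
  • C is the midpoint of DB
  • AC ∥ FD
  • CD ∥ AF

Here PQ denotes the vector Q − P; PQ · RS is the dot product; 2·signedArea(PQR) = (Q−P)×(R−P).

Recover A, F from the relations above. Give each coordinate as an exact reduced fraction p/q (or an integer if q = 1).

1. A_x = 1492/377  [E, C, A are collinear ∩ BA ⟂ EC]
2. A_y = 388/377  [E, C, A are collinear ∩ BA ⟂ EC]
   → A = (1492/377, 388/377)
3. F_x = 345/754  [AC ∥ FD ∩ CD ∥ AF]
4. F_y = -1497/377  [AC ∥ FD ∩ CD ∥ AF]
   → F = (345/754, -1497/377)

A = (1492/377, 388/377)
F = (345/754, -1497/377)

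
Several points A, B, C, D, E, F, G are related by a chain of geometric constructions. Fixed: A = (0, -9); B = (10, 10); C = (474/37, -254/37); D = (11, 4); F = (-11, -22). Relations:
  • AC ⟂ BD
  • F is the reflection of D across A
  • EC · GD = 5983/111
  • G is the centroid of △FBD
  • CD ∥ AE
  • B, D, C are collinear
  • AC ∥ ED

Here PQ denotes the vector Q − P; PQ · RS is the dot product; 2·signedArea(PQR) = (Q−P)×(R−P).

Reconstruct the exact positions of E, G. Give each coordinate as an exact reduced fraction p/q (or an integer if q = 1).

E = (-67/37, 69/37)
G = (10/3, -8/3)

1. E_x = -67/37  [AC ∥ ED ∩ CD ∥ AE]
2. E_y = 69/37  [AC ∥ ED ∩ CD ∥ AE]
   → E = (-67/37, 69/37)
3. G_x = 10/3  [G is the centroid of △FBD]
4. G_y = -8/3  [G is the centroid of △FBD]
   → G = (10/3, -8/3)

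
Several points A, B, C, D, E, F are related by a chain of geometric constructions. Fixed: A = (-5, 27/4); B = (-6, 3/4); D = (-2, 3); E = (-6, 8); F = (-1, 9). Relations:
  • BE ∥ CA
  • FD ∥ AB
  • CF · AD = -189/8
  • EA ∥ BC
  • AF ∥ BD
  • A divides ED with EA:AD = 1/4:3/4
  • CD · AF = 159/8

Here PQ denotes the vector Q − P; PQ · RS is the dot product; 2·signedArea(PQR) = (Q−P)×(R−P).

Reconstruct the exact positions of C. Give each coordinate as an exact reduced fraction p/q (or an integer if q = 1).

1. C_x = -5  [BE ∥ CA ∩ EA ∥ BC]
2. C_y = -1/2  [BE ∥ CA ∩ EA ∥ BC]
   → C = (-5, -1/2)

C = (-5, -1/2)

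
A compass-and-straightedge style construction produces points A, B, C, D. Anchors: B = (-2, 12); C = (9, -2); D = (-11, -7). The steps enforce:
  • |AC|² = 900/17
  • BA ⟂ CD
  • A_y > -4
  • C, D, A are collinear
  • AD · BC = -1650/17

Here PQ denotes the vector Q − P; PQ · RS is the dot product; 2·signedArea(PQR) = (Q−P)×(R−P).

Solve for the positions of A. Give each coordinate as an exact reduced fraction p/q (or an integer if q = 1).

A = (33/17, -64/17)

1. A_x = 33/17  [C, D, A are collinear ∩ BA ⟂ CD]
2. A_y = -64/17  [C, D, A are collinear ∩ BA ⟂ CD]
   → A = (33/17, -64/17)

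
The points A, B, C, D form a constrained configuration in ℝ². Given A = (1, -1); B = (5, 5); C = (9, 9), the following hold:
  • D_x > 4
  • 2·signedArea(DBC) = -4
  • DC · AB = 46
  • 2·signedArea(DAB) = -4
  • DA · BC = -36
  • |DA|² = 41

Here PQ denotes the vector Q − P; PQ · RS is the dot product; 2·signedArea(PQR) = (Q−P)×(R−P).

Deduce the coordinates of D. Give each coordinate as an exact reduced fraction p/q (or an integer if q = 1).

D = (5, 4)

1. D_x = 5  [DA · BC = -36 ∩ 2·signedArea(DBC) = -4]
2. D_y = 4  [DA · BC = -36 ∩ 2·signedArea(DBC) = -4]
   → D = (5, 4)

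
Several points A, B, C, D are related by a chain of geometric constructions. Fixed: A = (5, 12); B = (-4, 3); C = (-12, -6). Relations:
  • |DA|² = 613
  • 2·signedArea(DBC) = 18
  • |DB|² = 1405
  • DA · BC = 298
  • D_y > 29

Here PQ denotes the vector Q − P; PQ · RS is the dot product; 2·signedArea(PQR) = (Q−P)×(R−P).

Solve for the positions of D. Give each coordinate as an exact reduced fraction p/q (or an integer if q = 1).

1. D_x = 22  [DA · BC = 298 ∩ 2·signedArea(DBC) = 18]
2. D_y = 30  [DA · BC = 298 ∩ 2·signedArea(DBC) = 18]
   → D = (22, 30)

D = (22, 30)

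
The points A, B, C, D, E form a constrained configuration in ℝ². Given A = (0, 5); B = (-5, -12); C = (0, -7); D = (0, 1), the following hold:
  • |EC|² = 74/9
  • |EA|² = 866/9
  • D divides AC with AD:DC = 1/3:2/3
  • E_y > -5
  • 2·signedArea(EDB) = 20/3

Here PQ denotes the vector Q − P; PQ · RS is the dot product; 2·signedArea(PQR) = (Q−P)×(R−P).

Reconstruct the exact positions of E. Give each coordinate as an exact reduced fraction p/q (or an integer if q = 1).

E = (-5/3, -14/3)

1. E_x = -5/3  [line 13·x + -5·y + -5/3 = 0 ∩ |EC|² = 74/9]
2. E_y = -14/3  [line 13·x + -5·y + -5/3 = 0 ∩ |EC|² = 74/9]
   → E = (-5/3, -14/3)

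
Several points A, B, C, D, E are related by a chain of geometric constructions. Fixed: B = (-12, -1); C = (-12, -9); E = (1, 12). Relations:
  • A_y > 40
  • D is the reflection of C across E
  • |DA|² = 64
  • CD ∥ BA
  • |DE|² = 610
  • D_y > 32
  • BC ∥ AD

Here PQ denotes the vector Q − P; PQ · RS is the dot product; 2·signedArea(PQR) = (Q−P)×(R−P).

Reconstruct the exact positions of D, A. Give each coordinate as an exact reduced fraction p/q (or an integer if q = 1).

1. D_x = 14  [D is the reflection of C across E]
2. D_y = 33  [D is the reflection of C across E]
   → D = (14, 33)
3. A_x = 14  [BC ∥ AD ∩ CD ∥ BA]
4. A_y = 41  [BC ∥ AD ∩ CD ∥ BA]
   → A = (14, 41)

A = (14, 41)
D = (14, 33)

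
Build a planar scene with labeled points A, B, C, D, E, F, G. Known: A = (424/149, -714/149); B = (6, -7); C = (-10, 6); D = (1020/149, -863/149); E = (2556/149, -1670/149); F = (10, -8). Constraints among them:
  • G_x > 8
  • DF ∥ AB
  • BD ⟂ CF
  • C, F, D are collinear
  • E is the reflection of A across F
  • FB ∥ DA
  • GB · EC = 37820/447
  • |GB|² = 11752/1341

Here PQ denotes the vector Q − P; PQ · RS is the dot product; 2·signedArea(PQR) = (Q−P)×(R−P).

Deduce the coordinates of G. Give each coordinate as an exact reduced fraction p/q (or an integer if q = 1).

G = (4000/447, -3247/447)

1. G_x = 4000/447  [line 4046/149·x + -2564/149·y + -164492/447 = 0 ∩ |GB|² = 11752/1341]
2. G_y = -3247/447  [line 4046/149·x + -2564/149·y + -164492/447 = 0 ∩ |GB|² = 11752/1341]
   → G = (4000/447, -3247/447)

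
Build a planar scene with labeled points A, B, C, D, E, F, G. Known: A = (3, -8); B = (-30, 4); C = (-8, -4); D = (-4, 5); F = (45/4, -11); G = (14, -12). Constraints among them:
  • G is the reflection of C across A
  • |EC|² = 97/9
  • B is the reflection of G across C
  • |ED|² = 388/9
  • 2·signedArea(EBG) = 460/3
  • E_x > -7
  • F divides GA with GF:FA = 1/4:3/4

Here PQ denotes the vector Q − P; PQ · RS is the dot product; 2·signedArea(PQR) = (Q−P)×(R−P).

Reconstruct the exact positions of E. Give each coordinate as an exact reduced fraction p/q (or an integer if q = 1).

1. E_x = -20/3  [line 16·x + 44·y + 452/3 = 0 ∩ |EC|² = 97/9]
2. E_y = -1  [line 16·x + 44·y + 452/3 = 0 ∩ |EC|² = 97/9]
   → E = (-20/3, -1)

E = (-20/3, -1)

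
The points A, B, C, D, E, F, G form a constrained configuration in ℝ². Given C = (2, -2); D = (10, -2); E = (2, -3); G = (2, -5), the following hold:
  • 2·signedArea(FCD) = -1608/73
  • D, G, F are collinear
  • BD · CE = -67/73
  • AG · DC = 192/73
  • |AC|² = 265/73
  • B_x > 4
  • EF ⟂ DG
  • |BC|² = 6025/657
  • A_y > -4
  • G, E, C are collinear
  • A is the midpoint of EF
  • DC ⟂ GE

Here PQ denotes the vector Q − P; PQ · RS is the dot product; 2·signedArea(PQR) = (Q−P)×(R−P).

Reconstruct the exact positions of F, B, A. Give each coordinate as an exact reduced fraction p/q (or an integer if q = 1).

1. F_x = 194/73  [D, G, F are collinear ∩ EF ⟂ DG]
2. F_y = -347/73  [D, G, F are collinear ∩ EF ⟂ DG]
   → F = (194/73, -347/73)
3. B_y = -213/73  [BD · CE = -67/73]
4. B_x = 1070/219  [|BC|² = 6025/657]
   → B = (1070/219, -213/73)
5. A_x = 170/73  [A is the midpoint of EF]
6. A_y = -283/73  [A is the midpoint of EF]
   → A = (170/73, -283/73)

A = (170/73, -283/73)
B = (1070/219, -213/73)
F = (194/73, -347/73)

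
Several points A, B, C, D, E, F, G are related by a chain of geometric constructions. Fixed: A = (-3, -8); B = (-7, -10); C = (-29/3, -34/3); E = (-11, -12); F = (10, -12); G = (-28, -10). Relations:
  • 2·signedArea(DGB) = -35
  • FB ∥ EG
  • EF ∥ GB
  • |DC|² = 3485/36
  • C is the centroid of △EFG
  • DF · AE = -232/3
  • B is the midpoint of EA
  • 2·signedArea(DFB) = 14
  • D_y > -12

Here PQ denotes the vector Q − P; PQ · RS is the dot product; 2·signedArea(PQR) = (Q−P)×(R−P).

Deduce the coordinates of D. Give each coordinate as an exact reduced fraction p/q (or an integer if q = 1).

D = (1/6, -35/3)

1. D_x = 1/6  [2·signedArea(DGB) = -35 ∩ 2·signedArea(DFB) = 14]
2. D_y = -35/3  [2·signedArea(DGB) = -35 ∩ 2·signedArea(DFB) = 14]
   → D = (1/6, -35/3)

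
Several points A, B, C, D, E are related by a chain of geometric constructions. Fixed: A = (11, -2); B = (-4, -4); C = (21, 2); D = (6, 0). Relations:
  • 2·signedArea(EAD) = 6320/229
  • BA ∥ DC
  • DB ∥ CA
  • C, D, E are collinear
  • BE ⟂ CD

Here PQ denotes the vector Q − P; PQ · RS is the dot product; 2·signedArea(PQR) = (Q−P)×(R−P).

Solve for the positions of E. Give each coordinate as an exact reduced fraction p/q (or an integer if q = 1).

1. E_x = -996/229  [C, D, E are collinear ∩ BE ⟂ CD]
2. E_y = -316/229  [C, D, E are collinear ∩ BE ⟂ CD]
   → E = (-996/229, -316/229)

E = (-996/229, -316/229)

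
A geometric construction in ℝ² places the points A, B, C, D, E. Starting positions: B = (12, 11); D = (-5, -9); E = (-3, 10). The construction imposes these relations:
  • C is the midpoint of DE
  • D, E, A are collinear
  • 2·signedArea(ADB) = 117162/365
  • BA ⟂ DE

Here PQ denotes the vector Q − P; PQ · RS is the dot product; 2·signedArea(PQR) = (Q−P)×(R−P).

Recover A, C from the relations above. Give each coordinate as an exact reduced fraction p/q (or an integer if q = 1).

1. A_x = -997/365  [D, E, A are collinear ∩ BA ⟂ DE]
2. A_y = 4581/365  [D, E, A are collinear ∩ BA ⟂ DE]
   → A = (-997/365, 4581/365)
3. C_x = -4  [C is the midpoint of DE]
4. C_y = 1/2  [C is the midpoint of DE]
   → C = (-4, 1/2)

A = (-997/365, 4581/365)
C = (-4, 1/2)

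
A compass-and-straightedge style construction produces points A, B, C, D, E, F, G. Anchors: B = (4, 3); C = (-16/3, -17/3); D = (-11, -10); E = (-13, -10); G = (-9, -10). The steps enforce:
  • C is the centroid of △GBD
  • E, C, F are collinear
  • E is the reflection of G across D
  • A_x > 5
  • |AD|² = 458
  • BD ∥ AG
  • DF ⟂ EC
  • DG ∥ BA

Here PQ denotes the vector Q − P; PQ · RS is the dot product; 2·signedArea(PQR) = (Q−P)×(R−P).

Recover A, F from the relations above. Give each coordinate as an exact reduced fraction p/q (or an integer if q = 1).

1. A_x = 6  [BD ∥ AG ∩ DG ∥ BA]
2. A_y = 3  [BD ∥ AG ∩ DG ∥ BA]
   → A = (6, 3)
3. F_x = -4008/349  [E, C, F are collinear ∩ DF ⟂ EC]
4. F_y = -3191/349  [E, C, F are collinear ∩ DF ⟂ EC]
   → F = (-4008/349, -3191/349)

A = (6, 3)
F = (-4008/349, -3191/349)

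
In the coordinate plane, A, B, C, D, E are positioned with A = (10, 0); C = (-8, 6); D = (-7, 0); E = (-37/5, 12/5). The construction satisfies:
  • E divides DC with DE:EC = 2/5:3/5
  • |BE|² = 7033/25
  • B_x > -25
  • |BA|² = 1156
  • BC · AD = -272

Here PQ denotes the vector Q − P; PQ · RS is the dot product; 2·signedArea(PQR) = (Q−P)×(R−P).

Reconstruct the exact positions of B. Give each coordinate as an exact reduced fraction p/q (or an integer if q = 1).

1. B_x = -24  [BC · AD = -272]
2. B_y = 0  [|BA|² = 1156]
   → B = (-24, 0)

B = (-24, 0)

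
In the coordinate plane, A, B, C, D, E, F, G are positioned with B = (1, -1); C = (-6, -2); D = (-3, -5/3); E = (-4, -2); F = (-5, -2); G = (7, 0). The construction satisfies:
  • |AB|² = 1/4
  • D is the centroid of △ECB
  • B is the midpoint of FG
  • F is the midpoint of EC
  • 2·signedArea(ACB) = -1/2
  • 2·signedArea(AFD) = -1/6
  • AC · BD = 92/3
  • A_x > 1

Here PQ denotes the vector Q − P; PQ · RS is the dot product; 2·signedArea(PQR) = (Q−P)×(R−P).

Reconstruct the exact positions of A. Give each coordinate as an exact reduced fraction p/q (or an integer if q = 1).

1. A_x = 3/2  [2·signedArea(ACB) = -1/2 ∩ 2·signedArea(AFD) = -1/6]
2. A_y = -1  [2·signedArea(ACB) = -1/2 ∩ 2·signedArea(AFD) = -1/6]
   → A = (3/2, -1)

A = (3/2, -1)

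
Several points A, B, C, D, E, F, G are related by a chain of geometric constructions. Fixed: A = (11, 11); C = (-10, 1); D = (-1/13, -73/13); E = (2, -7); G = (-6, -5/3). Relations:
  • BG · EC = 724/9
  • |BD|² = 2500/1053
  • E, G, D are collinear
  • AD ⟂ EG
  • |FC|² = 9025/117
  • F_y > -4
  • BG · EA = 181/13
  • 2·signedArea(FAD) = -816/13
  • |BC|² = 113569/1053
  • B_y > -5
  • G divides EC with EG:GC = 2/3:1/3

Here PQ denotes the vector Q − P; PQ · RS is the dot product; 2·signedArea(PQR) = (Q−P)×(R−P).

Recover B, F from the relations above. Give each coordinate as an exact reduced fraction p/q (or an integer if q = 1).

1. B_x = -53/39  [BG · EC = 724/9 ∩ BG · EA = 181/13]
2. B_y = -557/117  [BG · EC = 724/9 ∩ BG · EA = 181/13]
   → B = (-53/39, -557/117)
3. F_x = -35/13  [line 216/13·x + -144/13·y + 24/13 = 0 ∩ |FC|² = 9025/117]
4. F_y = -151/39  [line 216/13·x + -144/13·y + 24/13 = 0 ∩ |FC|² = 9025/117]
   → F = (-35/13, -151/39)

B = (-53/39, -557/117)
F = (-35/13, -151/39)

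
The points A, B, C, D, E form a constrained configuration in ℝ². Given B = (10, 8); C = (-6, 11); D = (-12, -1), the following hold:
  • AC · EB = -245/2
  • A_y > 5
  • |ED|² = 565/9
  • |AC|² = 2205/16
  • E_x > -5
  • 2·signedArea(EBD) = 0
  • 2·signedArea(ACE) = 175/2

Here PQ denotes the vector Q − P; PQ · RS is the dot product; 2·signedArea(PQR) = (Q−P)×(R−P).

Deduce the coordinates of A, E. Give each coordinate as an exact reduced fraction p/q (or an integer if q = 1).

1. E_x = -14/3  [line 9·x + -22·y + 86 = 0 ∩ |ED|² = 565/9]
2. E_y = 2  [line 9·x + -22·y + 86 = 0 ∩ |ED|² = 565/9]
   → E = (-14/3, 2)
3. A_x = 9/2  [2·signedArea(ACE) = 175/2 ∩ AC · EB = -245/2]
4. A_y = 23/4  [2·signedArea(ACE) = 175/2 ∩ AC · EB = -245/2]
   → A = (9/2, 23/4)

A = (9/2, 23/4)
E = (-14/3, 2)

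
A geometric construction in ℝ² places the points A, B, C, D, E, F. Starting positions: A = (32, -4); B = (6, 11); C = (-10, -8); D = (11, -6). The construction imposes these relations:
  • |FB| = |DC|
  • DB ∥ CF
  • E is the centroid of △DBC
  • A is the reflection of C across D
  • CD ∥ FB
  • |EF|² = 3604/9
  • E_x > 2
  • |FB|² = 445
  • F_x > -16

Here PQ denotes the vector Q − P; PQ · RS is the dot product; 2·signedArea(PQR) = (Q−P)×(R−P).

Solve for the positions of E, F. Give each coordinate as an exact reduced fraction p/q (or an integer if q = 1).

E = (7/3, -1)
F = (-15, 9)

1. E_x = 7/3  [E is the centroid of △DBC]
2. E_y = -1  [E is the centroid of △DBC]
   → E = (7/3, -1)
3. F_x = -15  [CD ∥ FB ∩ DB ∥ CF]
4. F_y = 9  [CD ∥ FB ∩ DB ∥ CF]
   → F = (-15, 9)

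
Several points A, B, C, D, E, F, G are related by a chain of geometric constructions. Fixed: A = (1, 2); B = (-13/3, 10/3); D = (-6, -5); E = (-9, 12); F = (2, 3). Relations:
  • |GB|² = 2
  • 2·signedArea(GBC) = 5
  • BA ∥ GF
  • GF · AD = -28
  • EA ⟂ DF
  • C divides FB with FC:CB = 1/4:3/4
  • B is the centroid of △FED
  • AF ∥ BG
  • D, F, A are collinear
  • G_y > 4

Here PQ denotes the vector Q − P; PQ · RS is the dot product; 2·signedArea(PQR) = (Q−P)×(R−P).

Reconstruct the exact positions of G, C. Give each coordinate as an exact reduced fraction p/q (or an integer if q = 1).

C = (5/12, 37/12)
G = (-10/3, 13/3)

1. G_x = -10/3  [BA ∥ GF ∩ AF ∥ BG]
2. G_y = 13/3  [BA ∥ GF ∩ AF ∥ BG]
   → G = (-10/3, 13/3)
3. C_x = 5/12  [C divides FB with FC:CB = 1/4:3/4]
4. C_y = 37/12  [C divides FB with FC:CB = 1/4:3/4]
   → C = (5/12, 37/12)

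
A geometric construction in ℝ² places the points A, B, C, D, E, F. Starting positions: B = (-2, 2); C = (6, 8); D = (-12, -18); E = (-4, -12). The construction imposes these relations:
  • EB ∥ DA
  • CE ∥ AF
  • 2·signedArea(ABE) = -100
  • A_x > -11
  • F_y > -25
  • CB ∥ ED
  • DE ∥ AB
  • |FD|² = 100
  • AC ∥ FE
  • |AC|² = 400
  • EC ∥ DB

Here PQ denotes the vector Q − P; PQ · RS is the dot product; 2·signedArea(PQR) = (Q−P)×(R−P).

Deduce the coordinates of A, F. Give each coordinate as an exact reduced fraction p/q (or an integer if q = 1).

A = (-10, -4)
F = (-20, -24)

1. A_x = -10  [DE ∥ AB ∩ EB ∥ DA]
2. A_y = -4  [DE ∥ AB ∩ EB ∥ DA]
   → A = (-10, -4)
3. F_x = -20  [AC ∥ FE ∩ CE ∥ AF]
4. F_y = -24  [AC ∥ FE ∩ CE ∥ AF]
   → F = (-20, -24)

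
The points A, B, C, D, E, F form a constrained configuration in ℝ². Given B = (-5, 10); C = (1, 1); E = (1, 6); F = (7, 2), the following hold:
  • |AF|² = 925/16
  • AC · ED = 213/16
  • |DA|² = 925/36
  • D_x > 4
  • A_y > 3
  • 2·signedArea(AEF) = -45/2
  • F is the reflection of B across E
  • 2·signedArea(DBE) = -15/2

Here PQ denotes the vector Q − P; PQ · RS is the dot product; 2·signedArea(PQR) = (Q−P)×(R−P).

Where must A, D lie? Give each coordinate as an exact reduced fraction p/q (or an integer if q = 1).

A = (-1/2, 13/4)
D = (9/2, 29/12)

1. A_x = -1/2  [line 4·x + 6·y + -35/2 = 0 ∩ |AF|² = 925/16]
2. A_y = 13/4  [line 4·x + 6·y + -35/2 = 0 ∩ |AF|² = 925/16]
   → A = (-1/2, 13/4)
3. D_x = 9/2  [2·signedArea(DBE) = -15/2 ∩ AC · ED = 213/16]
4. D_y = 29/12  [2·signedArea(DBE) = -15/2 ∩ AC · ED = 213/16]
   → D = (9/2, 29/12)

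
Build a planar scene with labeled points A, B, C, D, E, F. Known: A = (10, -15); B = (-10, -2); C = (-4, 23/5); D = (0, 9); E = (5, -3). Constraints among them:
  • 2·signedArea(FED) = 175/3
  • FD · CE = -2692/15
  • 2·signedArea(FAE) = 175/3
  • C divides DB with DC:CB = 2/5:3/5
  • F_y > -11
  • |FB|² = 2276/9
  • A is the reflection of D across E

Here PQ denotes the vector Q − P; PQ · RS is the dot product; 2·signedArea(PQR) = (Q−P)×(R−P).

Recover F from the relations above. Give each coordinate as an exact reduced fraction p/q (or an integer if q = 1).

F = (10/3, -32/3)

1. F_x = 10/3  [2·signedArea(FAE) = 175/3 ∩ FD · CE = -2692/15]
2. F_y = -32/3  [2·signedArea(FAE) = 175/3 ∩ FD · CE = -2692/15]
   → F = (10/3, -32/3)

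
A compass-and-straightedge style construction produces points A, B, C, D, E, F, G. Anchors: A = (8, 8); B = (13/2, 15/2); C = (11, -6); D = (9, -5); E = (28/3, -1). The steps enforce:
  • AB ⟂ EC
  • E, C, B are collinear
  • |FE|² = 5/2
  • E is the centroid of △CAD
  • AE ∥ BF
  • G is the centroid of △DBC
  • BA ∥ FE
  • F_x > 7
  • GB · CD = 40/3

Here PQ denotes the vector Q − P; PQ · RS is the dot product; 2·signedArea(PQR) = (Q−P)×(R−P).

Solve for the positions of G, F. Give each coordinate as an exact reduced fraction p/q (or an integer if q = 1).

F = (47/6, -3/2)
G = (53/6, -7/6)

1. G_x = 53/6  [G is the centroid of △DBC]
2. G_y = -7/6  [G is the centroid of △DBC]
   → G = (53/6, -7/6)
3. F_x = 47/6  [BA ∥ FE ∩ AE ∥ BF]
4. F_y = -3/2  [BA ∥ FE ∩ AE ∥ BF]
   → F = (47/6, -3/2)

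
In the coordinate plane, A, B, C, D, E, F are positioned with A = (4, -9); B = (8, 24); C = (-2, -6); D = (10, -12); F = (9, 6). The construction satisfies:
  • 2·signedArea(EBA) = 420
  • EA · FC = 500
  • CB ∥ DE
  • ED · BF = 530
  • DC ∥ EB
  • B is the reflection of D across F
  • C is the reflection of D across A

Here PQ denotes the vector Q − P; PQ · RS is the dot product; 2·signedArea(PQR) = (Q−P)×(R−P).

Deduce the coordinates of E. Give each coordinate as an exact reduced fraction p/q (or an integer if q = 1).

E = (20, 18)

1. E_x = 20  [DC ∥ EB ∩ CB ∥ DE]
2. E_y = 18  [DC ∥ EB ∩ CB ∥ DE]
   → E = (20, 18)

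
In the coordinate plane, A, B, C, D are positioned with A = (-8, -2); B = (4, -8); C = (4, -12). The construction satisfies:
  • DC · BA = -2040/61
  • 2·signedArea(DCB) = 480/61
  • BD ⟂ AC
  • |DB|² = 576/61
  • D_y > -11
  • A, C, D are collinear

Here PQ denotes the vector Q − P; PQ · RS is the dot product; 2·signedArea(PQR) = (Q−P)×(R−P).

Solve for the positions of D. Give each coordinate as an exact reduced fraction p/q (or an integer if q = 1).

1. D_x = 124/61  [A, C, D are collinear ∩ BD ⟂ AC]
2. D_y = -632/61  [A, C, D are collinear ∩ BD ⟂ AC]
   → D = (124/61, -632/61)

D = (124/61, -632/61)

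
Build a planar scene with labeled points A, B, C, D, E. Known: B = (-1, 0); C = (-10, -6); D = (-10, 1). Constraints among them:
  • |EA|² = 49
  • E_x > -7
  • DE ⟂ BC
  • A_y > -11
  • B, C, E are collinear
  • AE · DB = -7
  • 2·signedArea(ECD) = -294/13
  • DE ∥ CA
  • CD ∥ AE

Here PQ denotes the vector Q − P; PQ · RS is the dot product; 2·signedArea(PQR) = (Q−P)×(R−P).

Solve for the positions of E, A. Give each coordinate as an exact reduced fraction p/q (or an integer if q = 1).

1. E_x = -88/13  [B, C, E are collinear ∩ DE ⟂ BC]
2. E_y = -50/13  [B, C, E are collinear ∩ DE ⟂ BC]
   → E = (-88/13, -50/13)
3. A_x = -88/13  [CD ∥ AE ∩ DE ∥ CA]
4. A_y = -141/13  [CD ∥ AE ∩ DE ∥ CA]
   → A = (-88/13, -141/13)

A = (-88/13, -141/13)
E = (-88/13, -50/13)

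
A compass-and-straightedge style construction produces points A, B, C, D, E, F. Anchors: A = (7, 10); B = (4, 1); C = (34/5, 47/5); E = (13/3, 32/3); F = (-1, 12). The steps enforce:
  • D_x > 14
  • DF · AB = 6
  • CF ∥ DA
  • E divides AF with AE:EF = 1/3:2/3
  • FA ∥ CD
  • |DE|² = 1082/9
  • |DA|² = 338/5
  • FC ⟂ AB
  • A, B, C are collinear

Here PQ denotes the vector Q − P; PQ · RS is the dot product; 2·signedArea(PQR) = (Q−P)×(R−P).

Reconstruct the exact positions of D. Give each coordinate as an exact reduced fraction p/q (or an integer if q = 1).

D = (74/5, 37/5)

1. D_x = 74/5  [CF ∥ DA ∩ FA ∥ CD]
2. D_y = 37/5  [CF ∥ DA ∩ FA ∥ CD]
   → D = (74/5, 37/5)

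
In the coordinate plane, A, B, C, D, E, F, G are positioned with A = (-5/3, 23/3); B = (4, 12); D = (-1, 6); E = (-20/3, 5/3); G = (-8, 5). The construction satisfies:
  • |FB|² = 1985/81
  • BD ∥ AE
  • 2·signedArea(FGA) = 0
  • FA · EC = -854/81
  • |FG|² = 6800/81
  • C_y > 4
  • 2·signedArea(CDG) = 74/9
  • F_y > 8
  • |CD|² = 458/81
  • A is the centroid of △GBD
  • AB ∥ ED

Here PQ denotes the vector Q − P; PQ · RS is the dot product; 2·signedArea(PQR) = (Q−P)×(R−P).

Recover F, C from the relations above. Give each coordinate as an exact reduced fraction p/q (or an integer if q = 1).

C = (-26/9, 41/9)
F = (4/9, 77/9)

1. F_x = 4/9  [line -8/3·x + 19/3·y + -53 = 0 ∩ |FG|² = 6800/81]
2. F_y = 77/9  [line -8/3·x + 19/3·y + -53 = 0 ∩ |FG|² = 6800/81]
   → F = (4/9, 77/9)
3. C_x = -26/9  [2·signedArea(CDG) = 74/9 ∩ FA · EC = -854/81]
4. C_y = 41/9  [2·signedArea(CDG) = 74/9 ∩ FA · EC = -854/81]
   → C = (-26/9, 41/9)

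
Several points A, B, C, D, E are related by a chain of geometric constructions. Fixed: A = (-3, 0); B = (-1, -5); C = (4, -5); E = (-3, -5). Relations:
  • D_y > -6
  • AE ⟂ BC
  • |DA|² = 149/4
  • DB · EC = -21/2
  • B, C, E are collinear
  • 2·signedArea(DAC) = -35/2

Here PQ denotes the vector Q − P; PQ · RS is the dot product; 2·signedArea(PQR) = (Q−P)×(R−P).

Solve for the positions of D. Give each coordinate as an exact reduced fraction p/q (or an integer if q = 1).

1. D_x = 1/2  [2·signedArea(DAC) = -35/2 ∩ DB · EC = -21/2]
2. D_y = -5  [2·signedArea(DAC) = -35/2 ∩ DB · EC = -21/2]
   → D = (1/2, -5)

D = (1/2, -5)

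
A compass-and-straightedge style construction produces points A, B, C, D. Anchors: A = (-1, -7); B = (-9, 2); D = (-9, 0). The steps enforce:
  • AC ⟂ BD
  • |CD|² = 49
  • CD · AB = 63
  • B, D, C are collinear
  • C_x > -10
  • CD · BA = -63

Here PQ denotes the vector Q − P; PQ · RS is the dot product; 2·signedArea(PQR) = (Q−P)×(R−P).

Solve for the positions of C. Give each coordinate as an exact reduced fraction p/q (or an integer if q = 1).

C = (-9, -7)

1. C_x = -9  [B, D, C are collinear ∩ AC ⟂ BD]
2. C_y = -7  [B, D, C are collinear ∩ AC ⟂ BD]
   → C = (-9, -7)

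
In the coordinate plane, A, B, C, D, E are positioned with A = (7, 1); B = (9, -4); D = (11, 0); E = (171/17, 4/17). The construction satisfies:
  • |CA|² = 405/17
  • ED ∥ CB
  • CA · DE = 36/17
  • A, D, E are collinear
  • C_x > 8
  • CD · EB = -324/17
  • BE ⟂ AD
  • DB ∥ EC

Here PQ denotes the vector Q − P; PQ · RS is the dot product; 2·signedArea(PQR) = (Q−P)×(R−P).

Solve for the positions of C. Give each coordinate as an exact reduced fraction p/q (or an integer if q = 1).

C = (137/17, -64/17)

1. C_x = 137/17  [ED ∥ CB ∩ DB ∥ EC]
2. C_y = -64/17  [ED ∥ CB ∩ DB ∥ EC]
   → C = (137/17, -64/17)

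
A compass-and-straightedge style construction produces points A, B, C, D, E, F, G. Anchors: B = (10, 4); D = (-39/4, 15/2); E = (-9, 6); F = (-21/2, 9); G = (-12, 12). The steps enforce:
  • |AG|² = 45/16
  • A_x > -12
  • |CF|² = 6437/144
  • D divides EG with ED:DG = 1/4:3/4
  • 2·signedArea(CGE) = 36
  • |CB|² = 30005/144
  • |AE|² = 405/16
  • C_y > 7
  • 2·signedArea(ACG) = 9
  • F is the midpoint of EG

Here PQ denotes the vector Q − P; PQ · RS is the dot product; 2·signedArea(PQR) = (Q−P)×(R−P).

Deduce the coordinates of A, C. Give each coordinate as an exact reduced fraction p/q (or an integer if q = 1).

1. C_x = -47/12  [line 6·x + 3·y + 0 = 0 ∩ |CB|² = 30005/144]
2. C_y = 47/6  [line 6·x + 3·y + 0 = 0 ∩ |CB|² = 30005/144]
   → C = (-47/12, 47/6)
3. A_x = -45/4  [line -25/6·x + -97/12·y + 38 = 0 ∩ |AG|² = 45/16]
4. A_y = 21/2  [line -25/6·x + -97/12·y + 38 = 0 ∩ |AG|² = 45/16]
   → A = (-45/4, 21/2)

A = (-45/4, 21/2)
C = (-47/12, 47/6)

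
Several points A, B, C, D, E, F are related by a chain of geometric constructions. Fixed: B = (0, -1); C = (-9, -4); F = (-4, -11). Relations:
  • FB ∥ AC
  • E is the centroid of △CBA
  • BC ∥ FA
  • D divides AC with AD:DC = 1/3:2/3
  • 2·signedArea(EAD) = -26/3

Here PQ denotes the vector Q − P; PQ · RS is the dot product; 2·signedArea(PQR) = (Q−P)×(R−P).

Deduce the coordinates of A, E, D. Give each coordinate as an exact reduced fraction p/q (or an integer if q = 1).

1. A_x = -13  [FB ∥ AC ∩ BC ∥ FA]
2. A_y = -14  [FB ∥ AC ∩ BC ∥ FA]
   → A = (-13, -14)
3. E_x = -22/3  [E is the centroid of △CBA]
4. E_y = -19/3  [E is the centroid of △CBA]
   → E = (-22/3, -19/3)
5. D_x = -35/3  [D divides AC with AD:DC = 1/3:2/3]
6. D_y = -32/3  [D divides AC with AD:DC = 1/3:2/3]
   → D = (-35/3, -32/3)

A = (-13, -14)
D = (-35/3, -32/3)
E = (-22/3, -19/3)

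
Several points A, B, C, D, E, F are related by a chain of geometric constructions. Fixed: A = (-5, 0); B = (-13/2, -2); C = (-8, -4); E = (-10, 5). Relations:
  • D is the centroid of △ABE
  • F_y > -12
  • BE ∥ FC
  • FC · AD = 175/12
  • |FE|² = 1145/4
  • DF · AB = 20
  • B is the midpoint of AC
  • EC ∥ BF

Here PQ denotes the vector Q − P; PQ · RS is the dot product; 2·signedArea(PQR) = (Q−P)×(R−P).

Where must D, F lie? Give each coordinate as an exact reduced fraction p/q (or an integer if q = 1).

1. D_x = -43/6  [D is the centroid of △ABE]
2. D_y = 1  [D is the centroid of △ABE]
   → D = (-43/6, 1)
3. F_x = -9/2  [BE ∥ FC ∩ EC ∥ BF]
4. F_y = -11  [BE ∥ FC ∩ EC ∥ BF]
   → F = (-9/2, -11)

D = (-43/6, 1)
F = (-9/2, -11)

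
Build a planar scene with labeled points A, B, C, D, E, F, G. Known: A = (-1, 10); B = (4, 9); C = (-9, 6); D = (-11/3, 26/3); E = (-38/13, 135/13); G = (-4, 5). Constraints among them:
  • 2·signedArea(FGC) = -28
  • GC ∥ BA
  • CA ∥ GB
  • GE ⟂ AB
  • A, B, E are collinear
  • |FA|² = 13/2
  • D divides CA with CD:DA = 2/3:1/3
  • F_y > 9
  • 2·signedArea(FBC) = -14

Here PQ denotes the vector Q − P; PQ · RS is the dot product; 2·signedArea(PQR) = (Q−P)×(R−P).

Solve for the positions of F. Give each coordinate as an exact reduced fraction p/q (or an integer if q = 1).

1. F_x = 3/2  [2·signedArea(FBC) = -14 ∩ 2·signedArea(FGC) = -28]
2. F_y = 19/2  [2·signedArea(FBC) = -14 ∩ 2·signedArea(FGC) = -28]
   → F = (3/2, 19/2)

F = (3/2, 19/2)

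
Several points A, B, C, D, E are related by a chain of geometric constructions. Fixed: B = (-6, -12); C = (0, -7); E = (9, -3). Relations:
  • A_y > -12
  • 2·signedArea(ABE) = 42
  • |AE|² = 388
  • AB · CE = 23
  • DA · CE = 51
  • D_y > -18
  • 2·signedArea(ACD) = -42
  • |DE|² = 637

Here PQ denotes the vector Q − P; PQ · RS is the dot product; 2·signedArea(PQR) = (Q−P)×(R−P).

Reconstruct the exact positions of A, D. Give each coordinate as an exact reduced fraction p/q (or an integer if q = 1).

1. A_x = -9  [AB · CE = 23 ∩ 2·signedArea(ABE) = 42]
2. A_y = -11  [AB · CE = 23 ∩ 2·signedArea(ABE) = 42]
   → A = (-9, -11)
3. D_x = -12  [2·signedArea(ACD) = -42 ∩ DA · CE = 51]
4. D_y = -17  [2·signedArea(ACD) = -42 ∩ DA · CE = 51]
   → D = (-12, -17)

A = (-9, -11)
D = (-12, -17)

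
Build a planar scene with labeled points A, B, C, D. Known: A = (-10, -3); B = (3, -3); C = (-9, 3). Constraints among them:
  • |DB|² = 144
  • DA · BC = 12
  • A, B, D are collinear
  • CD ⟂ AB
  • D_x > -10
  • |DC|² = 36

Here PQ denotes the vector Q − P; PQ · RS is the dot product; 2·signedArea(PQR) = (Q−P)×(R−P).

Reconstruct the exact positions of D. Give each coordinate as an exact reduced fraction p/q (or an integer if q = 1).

1. D_x = -9  [A, B, D are collinear ∩ CD ⟂ AB]
2. D_y = -3  [A, B, D are collinear ∩ CD ⟂ AB]
   → D = (-9, -3)

D = (-9, -3)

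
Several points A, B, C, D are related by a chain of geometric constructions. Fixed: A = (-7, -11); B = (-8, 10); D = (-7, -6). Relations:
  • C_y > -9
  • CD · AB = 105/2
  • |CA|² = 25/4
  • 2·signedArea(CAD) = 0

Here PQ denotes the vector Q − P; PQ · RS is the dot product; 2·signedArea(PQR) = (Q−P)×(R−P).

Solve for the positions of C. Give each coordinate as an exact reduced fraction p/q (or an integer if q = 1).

C = (-7, -17/2)

1. C_x = -7  [2·signedArea(CAD) = 0 ∩ CD · AB = 105/2]
2. C_y = -17/2  [2·signedArea(CAD) = 0 ∩ CD · AB = 105/2]
   → C = (-7, -17/2)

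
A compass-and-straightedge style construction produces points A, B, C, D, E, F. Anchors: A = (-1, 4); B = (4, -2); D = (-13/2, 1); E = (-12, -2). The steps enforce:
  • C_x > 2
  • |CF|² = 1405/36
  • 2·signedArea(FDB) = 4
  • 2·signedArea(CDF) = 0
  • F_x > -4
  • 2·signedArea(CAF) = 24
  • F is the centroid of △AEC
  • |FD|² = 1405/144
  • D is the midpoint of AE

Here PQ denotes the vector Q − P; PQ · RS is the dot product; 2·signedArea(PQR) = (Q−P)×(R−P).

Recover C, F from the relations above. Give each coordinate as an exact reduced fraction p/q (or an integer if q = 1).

C = (11/4, -1/2)
F = (-41/12, 1/2)

1. F_x = -41/12  [line 3·x + 21/2·y + 5 = 0 ∩ |FD|² = 1405/144]
2. F_y = 1/2  [line 3·x + 21/2·y + 5 = 0 ∩ |FD|² = 1405/144]
   → F = (-41/12, 1/2)
3. C_x = 11/4  [2·signedArea(CDF) = 0 ∩ F is the centroid of △AEC]
4. C_y = -1/2  [2·signedArea(CDF) = 0 ∩ F is the centroid of △AEC]
   → C = (11/4, -1/2)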